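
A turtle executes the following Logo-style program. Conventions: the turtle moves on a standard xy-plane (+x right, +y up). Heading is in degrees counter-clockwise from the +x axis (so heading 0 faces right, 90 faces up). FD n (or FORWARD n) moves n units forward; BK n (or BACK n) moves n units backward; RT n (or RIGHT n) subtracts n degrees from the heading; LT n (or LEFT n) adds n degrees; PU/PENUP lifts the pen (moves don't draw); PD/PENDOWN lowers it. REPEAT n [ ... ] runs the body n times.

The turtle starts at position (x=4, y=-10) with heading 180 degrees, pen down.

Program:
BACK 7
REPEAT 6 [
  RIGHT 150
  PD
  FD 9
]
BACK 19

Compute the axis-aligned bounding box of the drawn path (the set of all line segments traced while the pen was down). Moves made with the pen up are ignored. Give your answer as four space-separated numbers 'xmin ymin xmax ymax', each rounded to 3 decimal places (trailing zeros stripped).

Answer: 1 -13.294 20 -4.294

Derivation:
Executing turtle program step by step:
Start: pos=(4,-10), heading=180, pen down
BK 7: (4,-10) -> (11,-10) [heading=180, draw]
REPEAT 6 [
  -- iteration 1/6 --
  RT 150: heading 180 -> 30
  PD: pen down
  FD 9: (11,-10) -> (18.794,-5.5) [heading=30, draw]
  -- iteration 2/6 --
  RT 150: heading 30 -> 240
  PD: pen down
  FD 9: (18.794,-5.5) -> (14.294,-13.294) [heading=240, draw]
  -- iteration 3/6 --
  RT 150: heading 240 -> 90
  PD: pen down
  FD 9: (14.294,-13.294) -> (14.294,-4.294) [heading=90, draw]
  -- iteration 4/6 --
  RT 150: heading 90 -> 300
  PD: pen down
  FD 9: (14.294,-4.294) -> (18.794,-12.088) [heading=300, draw]
  -- iteration 5/6 --
  RT 150: heading 300 -> 150
  PD: pen down
  FD 9: (18.794,-12.088) -> (11,-7.588) [heading=150, draw]
  -- iteration 6/6 --
  RT 150: heading 150 -> 0
  PD: pen down
  FD 9: (11,-7.588) -> (20,-7.588) [heading=0, draw]
]
BK 19: (20,-7.588) -> (1,-7.588) [heading=0, draw]
Final: pos=(1,-7.588), heading=0, 8 segment(s) drawn

Segment endpoints: x in {1, 4, 11, 11, 14.294, 14.294, 18.794, 18.794, 20}, y in {-13.294, -12.088, -10, -7.588, -7.588, -7.588, -5.5, -4.294}
xmin=1, ymin=-13.294, xmax=20, ymax=-4.294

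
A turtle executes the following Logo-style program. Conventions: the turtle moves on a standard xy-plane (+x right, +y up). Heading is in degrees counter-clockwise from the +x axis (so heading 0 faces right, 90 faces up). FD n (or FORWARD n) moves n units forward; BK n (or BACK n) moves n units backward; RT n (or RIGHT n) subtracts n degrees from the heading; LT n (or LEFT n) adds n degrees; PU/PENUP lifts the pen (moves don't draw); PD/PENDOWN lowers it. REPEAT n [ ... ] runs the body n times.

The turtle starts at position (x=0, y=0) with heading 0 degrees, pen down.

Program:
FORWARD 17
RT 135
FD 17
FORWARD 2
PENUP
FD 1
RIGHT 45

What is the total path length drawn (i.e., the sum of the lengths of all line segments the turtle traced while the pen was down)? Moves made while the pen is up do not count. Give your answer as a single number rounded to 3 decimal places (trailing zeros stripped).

Answer: 36

Derivation:
Executing turtle program step by step:
Start: pos=(0,0), heading=0, pen down
FD 17: (0,0) -> (17,0) [heading=0, draw]
RT 135: heading 0 -> 225
FD 17: (17,0) -> (4.979,-12.021) [heading=225, draw]
FD 2: (4.979,-12.021) -> (3.565,-13.435) [heading=225, draw]
PU: pen up
FD 1: (3.565,-13.435) -> (2.858,-14.142) [heading=225, move]
RT 45: heading 225 -> 180
Final: pos=(2.858,-14.142), heading=180, 3 segment(s) drawn

Segment lengths:
  seg 1: (0,0) -> (17,0), length = 17
  seg 2: (17,0) -> (4.979,-12.021), length = 17
  seg 3: (4.979,-12.021) -> (3.565,-13.435), length = 2
Total = 36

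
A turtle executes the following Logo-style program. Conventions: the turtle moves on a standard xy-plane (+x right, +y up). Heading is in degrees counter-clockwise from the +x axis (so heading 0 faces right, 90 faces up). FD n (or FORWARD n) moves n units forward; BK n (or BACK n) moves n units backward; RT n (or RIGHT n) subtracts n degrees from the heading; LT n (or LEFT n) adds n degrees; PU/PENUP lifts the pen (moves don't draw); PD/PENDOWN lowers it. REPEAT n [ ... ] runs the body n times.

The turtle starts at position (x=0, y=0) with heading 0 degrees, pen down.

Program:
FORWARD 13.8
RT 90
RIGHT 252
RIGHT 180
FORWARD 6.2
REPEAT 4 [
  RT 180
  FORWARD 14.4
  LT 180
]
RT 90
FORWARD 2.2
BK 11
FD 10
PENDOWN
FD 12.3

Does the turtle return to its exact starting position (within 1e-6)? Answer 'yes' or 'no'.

Answer: no

Derivation:
Executing turtle program step by step:
Start: pos=(0,0), heading=0, pen down
FD 13.8: (0,0) -> (13.8,0) [heading=0, draw]
RT 90: heading 0 -> 270
RT 252: heading 270 -> 18
RT 180: heading 18 -> 198
FD 6.2: (13.8,0) -> (7.903,-1.916) [heading=198, draw]
REPEAT 4 [
  -- iteration 1/4 --
  RT 180: heading 198 -> 18
  FD 14.4: (7.903,-1.916) -> (21.599,2.534) [heading=18, draw]
  LT 180: heading 18 -> 198
  -- iteration 2/4 --
  RT 180: heading 198 -> 18
  FD 14.4: (21.599,2.534) -> (35.294,6.984) [heading=18, draw]
  LT 180: heading 18 -> 198
  -- iteration 3/4 --
  RT 180: heading 198 -> 18
  FD 14.4: (35.294,6.984) -> (48.989,11.434) [heading=18, draw]
  LT 180: heading 18 -> 198
  -- iteration 4/4 --
  RT 180: heading 198 -> 18
  FD 14.4: (48.989,11.434) -> (62.684,15.883) [heading=18, draw]
  LT 180: heading 18 -> 198
]
RT 90: heading 198 -> 108
FD 2.2: (62.684,15.883) -> (62.004,17.976) [heading=108, draw]
BK 11: (62.004,17.976) -> (65.404,7.514) [heading=108, draw]
FD 10: (65.404,7.514) -> (62.313,17.025) [heading=108, draw]
PD: pen down
FD 12.3: (62.313,17.025) -> (58.513,28.723) [heading=108, draw]
Final: pos=(58.513,28.723), heading=108, 10 segment(s) drawn

Start position: (0, 0)
Final position: (58.513, 28.723)
Distance = 65.182; >= 1e-6 -> NOT closed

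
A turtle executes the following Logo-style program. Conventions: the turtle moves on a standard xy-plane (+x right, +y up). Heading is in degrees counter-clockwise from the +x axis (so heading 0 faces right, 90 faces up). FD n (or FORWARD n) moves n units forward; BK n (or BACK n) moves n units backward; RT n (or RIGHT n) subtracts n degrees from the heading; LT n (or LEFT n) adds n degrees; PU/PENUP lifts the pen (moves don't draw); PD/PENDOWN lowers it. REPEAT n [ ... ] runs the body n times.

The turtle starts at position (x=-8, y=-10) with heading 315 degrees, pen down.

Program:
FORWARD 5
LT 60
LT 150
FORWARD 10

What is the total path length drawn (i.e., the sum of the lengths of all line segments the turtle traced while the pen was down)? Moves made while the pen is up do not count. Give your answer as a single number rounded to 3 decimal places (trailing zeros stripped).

Answer: 15

Derivation:
Executing turtle program step by step:
Start: pos=(-8,-10), heading=315, pen down
FD 5: (-8,-10) -> (-4.464,-13.536) [heading=315, draw]
LT 60: heading 315 -> 15
LT 150: heading 15 -> 165
FD 10: (-4.464,-13.536) -> (-14.124,-10.947) [heading=165, draw]
Final: pos=(-14.124,-10.947), heading=165, 2 segment(s) drawn

Segment lengths:
  seg 1: (-8,-10) -> (-4.464,-13.536), length = 5
  seg 2: (-4.464,-13.536) -> (-14.124,-10.947), length = 10
Total = 15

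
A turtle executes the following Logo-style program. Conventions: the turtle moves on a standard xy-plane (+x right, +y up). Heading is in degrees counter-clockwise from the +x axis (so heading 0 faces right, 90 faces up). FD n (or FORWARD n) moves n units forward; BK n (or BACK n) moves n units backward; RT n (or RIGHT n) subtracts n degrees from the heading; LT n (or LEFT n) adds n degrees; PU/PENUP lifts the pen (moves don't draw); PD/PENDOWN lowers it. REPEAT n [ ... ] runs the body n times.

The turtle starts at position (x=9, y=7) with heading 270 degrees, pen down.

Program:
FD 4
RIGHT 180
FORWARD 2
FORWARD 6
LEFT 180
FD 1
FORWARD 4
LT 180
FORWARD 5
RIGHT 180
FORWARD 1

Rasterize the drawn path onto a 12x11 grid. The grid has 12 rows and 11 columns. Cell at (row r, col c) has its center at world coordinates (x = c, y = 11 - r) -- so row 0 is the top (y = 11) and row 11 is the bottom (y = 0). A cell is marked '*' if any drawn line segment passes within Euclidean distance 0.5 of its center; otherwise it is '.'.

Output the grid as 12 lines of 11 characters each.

Segment 0: (9,7) -> (9,3)
Segment 1: (9,3) -> (9,5)
Segment 2: (9,5) -> (9,11)
Segment 3: (9,11) -> (9,10)
Segment 4: (9,10) -> (9,6)
Segment 5: (9,6) -> (9,11)
Segment 6: (9,11) -> (9,10)

Answer: .........*.
.........*.
.........*.
.........*.
.........*.
.........*.
.........*.
.........*.
.........*.
...........
...........
...........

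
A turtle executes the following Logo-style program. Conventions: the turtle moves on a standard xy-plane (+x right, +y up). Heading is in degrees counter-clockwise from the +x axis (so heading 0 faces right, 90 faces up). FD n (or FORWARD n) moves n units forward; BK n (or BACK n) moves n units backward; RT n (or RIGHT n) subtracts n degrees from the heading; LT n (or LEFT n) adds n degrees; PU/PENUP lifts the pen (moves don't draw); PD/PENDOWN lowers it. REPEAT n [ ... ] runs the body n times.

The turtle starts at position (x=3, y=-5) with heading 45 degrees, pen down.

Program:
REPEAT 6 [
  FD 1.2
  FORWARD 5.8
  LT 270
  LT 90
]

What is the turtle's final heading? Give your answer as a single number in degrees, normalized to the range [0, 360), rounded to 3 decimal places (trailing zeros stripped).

Answer: 45

Derivation:
Executing turtle program step by step:
Start: pos=(3,-5), heading=45, pen down
REPEAT 6 [
  -- iteration 1/6 --
  FD 1.2: (3,-5) -> (3.849,-4.151) [heading=45, draw]
  FD 5.8: (3.849,-4.151) -> (7.95,-0.05) [heading=45, draw]
  LT 270: heading 45 -> 315
  LT 90: heading 315 -> 45
  -- iteration 2/6 --
  FD 1.2: (7.95,-0.05) -> (8.798,0.798) [heading=45, draw]
  FD 5.8: (8.798,0.798) -> (12.899,4.899) [heading=45, draw]
  LT 270: heading 45 -> 315
  LT 90: heading 315 -> 45
  -- iteration 3/6 --
  FD 1.2: (12.899,4.899) -> (13.748,5.748) [heading=45, draw]
  FD 5.8: (13.748,5.748) -> (17.849,9.849) [heading=45, draw]
  LT 270: heading 45 -> 315
  LT 90: heading 315 -> 45
  -- iteration 4/6 --
  FD 1.2: (17.849,9.849) -> (18.698,10.698) [heading=45, draw]
  FD 5.8: (18.698,10.698) -> (22.799,14.799) [heading=45, draw]
  LT 270: heading 45 -> 315
  LT 90: heading 315 -> 45
  -- iteration 5/6 --
  FD 1.2: (22.799,14.799) -> (23.648,15.648) [heading=45, draw]
  FD 5.8: (23.648,15.648) -> (27.749,19.749) [heading=45, draw]
  LT 270: heading 45 -> 315
  LT 90: heading 315 -> 45
  -- iteration 6/6 --
  FD 1.2: (27.749,19.749) -> (28.597,20.597) [heading=45, draw]
  FD 5.8: (28.597,20.597) -> (32.698,24.698) [heading=45, draw]
  LT 270: heading 45 -> 315
  LT 90: heading 315 -> 45
]
Final: pos=(32.698,24.698), heading=45, 12 segment(s) drawn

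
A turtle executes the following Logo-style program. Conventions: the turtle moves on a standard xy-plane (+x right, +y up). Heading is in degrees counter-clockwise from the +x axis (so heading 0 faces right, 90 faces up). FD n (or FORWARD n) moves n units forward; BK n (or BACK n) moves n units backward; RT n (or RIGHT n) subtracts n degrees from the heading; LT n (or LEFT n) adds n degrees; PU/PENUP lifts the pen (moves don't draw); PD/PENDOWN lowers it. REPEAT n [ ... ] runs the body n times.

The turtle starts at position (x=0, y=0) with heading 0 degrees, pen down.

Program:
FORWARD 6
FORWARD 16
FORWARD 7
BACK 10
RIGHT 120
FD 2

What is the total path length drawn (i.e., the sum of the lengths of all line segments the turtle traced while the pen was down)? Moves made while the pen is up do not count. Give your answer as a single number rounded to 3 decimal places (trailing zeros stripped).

Answer: 41

Derivation:
Executing turtle program step by step:
Start: pos=(0,0), heading=0, pen down
FD 6: (0,0) -> (6,0) [heading=0, draw]
FD 16: (6,0) -> (22,0) [heading=0, draw]
FD 7: (22,0) -> (29,0) [heading=0, draw]
BK 10: (29,0) -> (19,0) [heading=0, draw]
RT 120: heading 0 -> 240
FD 2: (19,0) -> (18,-1.732) [heading=240, draw]
Final: pos=(18,-1.732), heading=240, 5 segment(s) drawn

Segment lengths:
  seg 1: (0,0) -> (6,0), length = 6
  seg 2: (6,0) -> (22,0), length = 16
  seg 3: (22,0) -> (29,0), length = 7
  seg 4: (29,0) -> (19,0), length = 10
  seg 5: (19,0) -> (18,-1.732), length = 2
Total = 41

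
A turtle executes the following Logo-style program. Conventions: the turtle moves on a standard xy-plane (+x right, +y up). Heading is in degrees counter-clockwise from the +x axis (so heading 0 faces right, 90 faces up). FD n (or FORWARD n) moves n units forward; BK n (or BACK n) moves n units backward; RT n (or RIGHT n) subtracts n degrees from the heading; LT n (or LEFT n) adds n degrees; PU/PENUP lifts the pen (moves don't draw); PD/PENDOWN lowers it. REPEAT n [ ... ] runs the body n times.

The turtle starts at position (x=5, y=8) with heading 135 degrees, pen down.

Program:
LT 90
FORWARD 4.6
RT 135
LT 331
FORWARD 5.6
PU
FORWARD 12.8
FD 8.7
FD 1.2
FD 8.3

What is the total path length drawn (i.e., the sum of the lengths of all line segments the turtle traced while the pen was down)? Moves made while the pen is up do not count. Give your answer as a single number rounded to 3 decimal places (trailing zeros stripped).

Answer: 10.2

Derivation:
Executing turtle program step by step:
Start: pos=(5,8), heading=135, pen down
LT 90: heading 135 -> 225
FD 4.6: (5,8) -> (1.747,4.747) [heading=225, draw]
RT 135: heading 225 -> 90
LT 331: heading 90 -> 61
FD 5.6: (1.747,4.747) -> (4.462,9.645) [heading=61, draw]
PU: pen up
FD 12.8: (4.462,9.645) -> (10.668,20.84) [heading=61, move]
FD 8.7: (10.668,20.84) -> (14.886,28.45) [heading=61, move]
FD 1.2: (14.886,28.45) -> (15.467,29.499) [heading=61, move]
FD 8.3: (15.467,29.499) -> (19.491,36.758) [heading=61, move]
Final: pos=(19.491,36.758), heading=61, 2 segment(s) drawn

Segment lengths:
  seg 1: (5,8) -> (1.747,4.747), length = 4.6
  seg 2: (1.747,4.747) -> (4.462,9.645), length = 5.6
Total = 10.2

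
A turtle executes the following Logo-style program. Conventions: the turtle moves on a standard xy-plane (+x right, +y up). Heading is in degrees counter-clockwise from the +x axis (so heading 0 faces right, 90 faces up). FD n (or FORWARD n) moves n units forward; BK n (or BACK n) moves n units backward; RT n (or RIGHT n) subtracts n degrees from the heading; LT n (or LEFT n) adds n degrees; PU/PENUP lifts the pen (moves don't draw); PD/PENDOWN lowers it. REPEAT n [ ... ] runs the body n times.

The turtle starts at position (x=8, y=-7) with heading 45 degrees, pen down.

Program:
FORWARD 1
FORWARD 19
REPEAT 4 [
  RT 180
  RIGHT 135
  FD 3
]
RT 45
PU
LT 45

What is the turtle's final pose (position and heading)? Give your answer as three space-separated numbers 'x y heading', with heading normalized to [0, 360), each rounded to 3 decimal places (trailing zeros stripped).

Answer: 14.899 10.142 225

Derivation:
Executing turtle program step by step:
Start: pos=(8,-7), heading=45, pen down
FD 1: (8,-7) -> (8.707,-6.293) [heading=45, draw]
FD 19: (8.707,-6.293) -> (22.142,7.142) [heading=45, draw]
REPEAT 4 [
  -- iteration 1/4 --
  RT 180: heading 45 -> 225
  RT 135: heading 225 -> 90
  FD 3: (22.142,7.142) -> (22.142,10.142) [heading=90, draw]
  -- iteration 2/4 --
  RT 180: heading 90 -> 270
  RT 135: heading 270 -> 135
  FD 3: (22.142,10.142) -> (20.021,12.263) [heading=135, draw]
  -- iteration 3/4 --
  RT 180: heading 135 -> 315
  RT 135: heading 315 -> 180
  FD 3: (20.021,12.263) -> (17.021,12.263) [heading=180, draw]
  -- iteration 4/4 --
  RT 180: heading 180 -> 0
  RT 135: heading 0 -> 225
  FD 3: (17.021,12.263) -> (14.899,10.142) [heading=225, draw]
]
RT 45: heading 225 -> 180
PU: pen up
LT 45: heading 180 -> 225
Final: pos=(14.899,10.142), heading=225, 6 segment(s) drawn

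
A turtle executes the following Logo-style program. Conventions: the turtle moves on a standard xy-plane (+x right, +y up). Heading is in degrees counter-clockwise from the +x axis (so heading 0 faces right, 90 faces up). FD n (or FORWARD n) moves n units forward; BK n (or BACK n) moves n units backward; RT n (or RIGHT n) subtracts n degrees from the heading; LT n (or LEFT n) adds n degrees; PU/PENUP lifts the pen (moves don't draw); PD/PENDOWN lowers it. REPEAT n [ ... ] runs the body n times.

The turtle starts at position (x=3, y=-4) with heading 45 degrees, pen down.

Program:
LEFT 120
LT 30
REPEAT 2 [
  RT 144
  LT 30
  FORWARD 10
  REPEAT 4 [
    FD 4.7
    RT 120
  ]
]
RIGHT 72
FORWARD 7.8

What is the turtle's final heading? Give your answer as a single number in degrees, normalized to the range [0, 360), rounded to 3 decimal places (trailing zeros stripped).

Executing turtle program step by step:
Start: pos=(3,-4), heading=45, pen down
LT 120: heading 45 -> 165
LT 30: heading 165 -> 195
REPEAT 2 [
  -- iteration 1/2 --
  RT 144: heading 195 -> 51
  LT 30: heading 51 -> 81
  FD 10: (3,-4) -> (4.564,5.877) [heading=81, draw]
  REPEAT 4 [
    -- iteration 1/4 --
    FD 4.7: (4.564,5.877) -> (5.3,10.519) [heading=81, draw]
    RT 120: heading 81 -> 321
    -- iteration 2/4 --
    FD 4.7: (5.3,10.519) -> (8.952,7.561) [heading=321, draw]
    RT 120: heading 321 -> 201
    -- iteration 3/4 --
    FD 4.7: (8.952,7.561) -> (4.564,5.877) [heading=201, draw]
    RT 120: heading 201 -> 81
    -- iteration 4/4 --
    FD 4.7: (4.564,5.877) -> (5.3,10.519) [heading=81, draw]
    RT 120: heading 81 -> 321
  ]
  -- iteration 2/2 --
  RT 144: heading 321 -> 177
  LT 30: heading 177 -> 207
  FD 10: (5.3,10.519) -> (-3.61,5.979) [heading=207, draw]
  REPEAT 4 [
    -- iteration 1/4 --
    FD 4.7: (-3.61,5.979) -> (-7.798,3.845) [heading=207, draw]
    RT 120: heading 207 -> 87
    -- iteration 2/4 --
    FD 4.7: (-7.798,3.845) -> (-7.552,8.539) [heading=87, draw]
    RT 120: heading 87 -> 327
    -- iteration 3/4 --
    FD 4.7: (-7.552,8.539) -> (-3.61,5.979) [heading=327, draw]
    RT 120: heading 327 -> 207
    -- iteration 4/4 --
    FD 4.7: (-3.61,5.979) -> (-7.798,3.845) [heading=207, draw]
    RT 120: heading 207 -> 87
  ]
]
RT 72: heading 87 -> 15
FD 7.8: (-7.798,3.845) -> (-0.264,5.864) [heading=15, draw]
Final: pos=(-0.264,5.864), heading=15, 11 segment(s) drawn

Answer: 15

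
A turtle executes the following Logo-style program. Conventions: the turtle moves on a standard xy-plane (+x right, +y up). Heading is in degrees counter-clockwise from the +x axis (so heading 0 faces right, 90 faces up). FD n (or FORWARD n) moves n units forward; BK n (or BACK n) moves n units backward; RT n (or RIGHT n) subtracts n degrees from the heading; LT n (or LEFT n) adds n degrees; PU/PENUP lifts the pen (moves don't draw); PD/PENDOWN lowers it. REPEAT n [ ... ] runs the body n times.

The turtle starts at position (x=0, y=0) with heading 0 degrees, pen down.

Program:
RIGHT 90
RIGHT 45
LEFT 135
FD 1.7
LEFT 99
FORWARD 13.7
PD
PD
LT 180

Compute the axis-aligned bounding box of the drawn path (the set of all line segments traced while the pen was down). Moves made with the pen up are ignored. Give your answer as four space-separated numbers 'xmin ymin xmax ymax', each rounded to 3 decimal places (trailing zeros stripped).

Executing turtle program step by step:
Start: pos=(0,0), heading=0, pen down
RT 90: heading 0 -> 270
RT 45: heading 270 -> 225
LT 135: heading 225 -> 0
FD 1.7: (0,0) -> (1.7,0) [heading=0, draw]
LT 99: heading 0 -> 99
FD 13.7: (1.7,0) -> (-0.443,13.531) [heading=99, draw]
PD: pen down
PD: pen down
LT 180: heading 99 -> 279
Final: pos=(-0.443,13.531), heading=279, 2 segment(s) drawn

Segment endpoints: x in {-0.443, 0, 1.7}, y in {0, 13.531}
xmin=-0.443, ymin=0, xmax=1.7, ymax=13.531

Answer: -0.443 0 1.7 13.531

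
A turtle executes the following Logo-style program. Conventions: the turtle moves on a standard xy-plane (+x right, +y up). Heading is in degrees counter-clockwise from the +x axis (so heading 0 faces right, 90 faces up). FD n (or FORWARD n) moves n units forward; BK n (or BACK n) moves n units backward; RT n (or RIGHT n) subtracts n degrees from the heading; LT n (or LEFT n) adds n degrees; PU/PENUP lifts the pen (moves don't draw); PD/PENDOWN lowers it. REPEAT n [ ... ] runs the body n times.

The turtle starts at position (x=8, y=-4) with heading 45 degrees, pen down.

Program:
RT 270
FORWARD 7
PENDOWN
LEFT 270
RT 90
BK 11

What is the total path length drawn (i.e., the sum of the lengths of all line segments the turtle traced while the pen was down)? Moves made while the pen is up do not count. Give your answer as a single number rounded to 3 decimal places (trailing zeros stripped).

Executing turtle program step by step:
Start: pos=(8,-4), heading=45, pen down
RT 270: heading 45 -> 135
FD 7: (8,-4) -> (3.05,0.95) [heading=135, draw]
PD: pen down
LT 270: heading 135 -> 45
RT 90: heading 45 -> 315
BK 11: (3.05,0.95) -> (-4.728,8.728) [heading=315, draw]
Final: pos=(-4.728,8.728), heading=315, 2 segment(s) drawn

Segment lengths:
  seg 1: (8,-4) -> (3.05,0.95), length = 7
  seg 2: (3.05,0.95) -> (-4.728,8.728), length = 11
Total = 18

Answer: 18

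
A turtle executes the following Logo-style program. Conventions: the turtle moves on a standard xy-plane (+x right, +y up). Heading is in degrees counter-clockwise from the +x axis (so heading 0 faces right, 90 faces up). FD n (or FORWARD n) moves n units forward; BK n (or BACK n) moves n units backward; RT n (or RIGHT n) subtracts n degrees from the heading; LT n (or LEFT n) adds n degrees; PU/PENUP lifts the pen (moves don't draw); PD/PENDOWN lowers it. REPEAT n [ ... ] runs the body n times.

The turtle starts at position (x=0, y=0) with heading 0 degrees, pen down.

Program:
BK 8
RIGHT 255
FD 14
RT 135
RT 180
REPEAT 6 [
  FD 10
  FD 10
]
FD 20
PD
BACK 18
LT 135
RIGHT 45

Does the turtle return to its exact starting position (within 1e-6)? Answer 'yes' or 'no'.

Executing turtle program step by step:
Start: pos=(0,0), heading=0, pen down
BK 8: (0,0) -> (-8,0) [heading=0, draw]
RT 255: heading 0 -> 105
FD 14: (-8,0) -> (-11.623,13.523) [heading=105, draw]
RT 135: heading 105 -> 330
RT 180: heading 330 -> 150
REPEAT 6 [
  -- iteration 1/6 --
  FD 10: (-11.623,13.523) -> (-20.284,18.523) [heading=150, draw]
  FD 10: (-20.284,18.523) -> (-28.944,23.523) [heading=150, draw]
  -- iteration 2/6 --
  FD 10: (-28.944,23.523) -> (-37.604,28.523) [heading=150, draw]
  FD 10: (-37.604,28.523) -> (-46.264,33.523) [heading=150, draw]
  -- iteration 3/6 --
  FD 10: (-46.264,33.523) -> (-54.925,38.523) [heading=150, draw]
  FD 10: (-54.925,38.523) -> (-63.585,43.523) [heading=150, draw]
  -- iteration 4/6 --
  FD 10: (-63.585,43.523) -> (-72.245,48.523) [heading=150, draw]
  FD 10: (-72.245,48.523) -> (-80.905,53.523) [heading=150, draw]
  -- iteration 5/6 --
  FD 10: (-80.905,53.523) -> (-89.566,58.523) [heading=150, draw]
  FD 10: (-89.566,58.523) -> (-98.226,63.523) [heading=150, draw]
  -- iteration 6/6 --
  FD 10: (-98.226,63.523) -> (-106.886,68.523) [heading=150, draw]
  FD 10: (-106.886,68.523) -> (-115.547,73.523) [heading=150, draw]
]
FD 20: (-115.547,73.523) -> (-132.867,83.523) [heading=150, draw]
PD: pen down
BK 18: (-132.867,83.523) -> (-117.279,74.523) [heading=150, draw]
LT 135: heading 150 -> 285
RT 45: heading 285 -> 240
Final: pos=(-117.279,74.523), heading=240, 16 segment(s) drawn

Start position: (0, 0)
Final position: (-117.279, 74.523)
Distance = 138.953; >= 1e-6 -> NOT closed

Answer: no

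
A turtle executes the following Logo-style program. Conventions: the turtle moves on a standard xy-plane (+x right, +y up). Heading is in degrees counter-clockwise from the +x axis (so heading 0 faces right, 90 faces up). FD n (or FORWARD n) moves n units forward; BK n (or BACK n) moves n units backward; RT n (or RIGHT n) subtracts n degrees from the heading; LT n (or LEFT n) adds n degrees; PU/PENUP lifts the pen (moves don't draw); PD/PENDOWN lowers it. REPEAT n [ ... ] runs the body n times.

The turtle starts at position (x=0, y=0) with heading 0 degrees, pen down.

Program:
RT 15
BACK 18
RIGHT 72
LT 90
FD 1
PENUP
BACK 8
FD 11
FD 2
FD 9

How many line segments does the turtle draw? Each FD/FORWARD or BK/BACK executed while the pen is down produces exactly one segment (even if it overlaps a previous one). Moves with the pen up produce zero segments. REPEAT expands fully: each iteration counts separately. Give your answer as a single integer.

Executing turtle program step by step:
Start: pos=(0,0), heading=0, pen down
RT 15: heading 0 -> 345
BK 18: (0,0) -> (-17.387,4.659) [heading=345, draw]
RT 72: heading 345 -> 273
LT 90: heading 273 -> 3
FD 1: (-17.387,4.659) -> (-16.388,4.711) [heading=3, draw]
PU: pen up
BK 8: (-16.388,4.711) -> (-24.377,4.292) [heading=3, move]
FD 11: (-24.377,4.292) -> (-13.392,4.868) [heading=3, move]
FD 2: (-13.392,4.868) -> (-11.395,4.973) [heading=3, move]
FD 9: (-11.395,4.973) -> (-2.407,5.444) [heading=3, move]
Final: pos=(-2.407,5.444), heading=3, 2 segment(s) drawn
Segments drawn: 2

Answer: 2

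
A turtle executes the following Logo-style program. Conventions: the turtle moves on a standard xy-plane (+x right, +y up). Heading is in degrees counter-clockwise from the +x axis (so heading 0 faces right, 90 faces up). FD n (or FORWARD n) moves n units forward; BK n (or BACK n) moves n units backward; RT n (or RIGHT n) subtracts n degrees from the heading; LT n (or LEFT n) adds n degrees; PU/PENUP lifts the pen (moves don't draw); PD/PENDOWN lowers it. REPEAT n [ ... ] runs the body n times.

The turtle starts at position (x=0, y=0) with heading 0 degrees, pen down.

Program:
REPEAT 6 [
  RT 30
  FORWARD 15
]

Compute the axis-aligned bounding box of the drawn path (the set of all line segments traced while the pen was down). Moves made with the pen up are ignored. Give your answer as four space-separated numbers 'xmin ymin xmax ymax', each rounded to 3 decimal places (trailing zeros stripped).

Answer: -15 -55.981 20.49 0

Derivation:
Executing turtle program step by step:
Start: pos=(0,0), heading=0, pen down
REPEAT 6 [
  -- iteration 1/6 --
  RT 30: heading 0 -> 330
  FD 15: (0,0) -> (12.99,-7.5) [heading=330, draw]
  -- iteration 2/6 --
  RT 30: heading 330 -> 300
  FD 15: (12.99,-7.5) -> (20.49,-20.49) [heading=300, draw]
  -- iteration 3/6 --
  RT 30: heading 300 -> 270
  FD 15: (20.49,-20.49) -> (20.49,-35.49) [heading=270, draw]
  -- iteration 4/6 --
  RT 30: heading 270 -> 240
  FD 15: (20.49,-35.49) -> (12.99,-48.481) [heading=240, draw]
  -- iteration 5/6 --
  RT 30: heading 240 -> 210
  FD 15: (12.99,-48.481) -> (0,-55.981) [heading=210, draw]
  -- iteration 6/6 --
  RT 30: heading 210 -> 180
  FD 15: (0,-55.981) -> (-15,-55.981) [heading=180, draw]
]
Final: pos=(-15,-55.981), heading=180, 6 segment(s) drawn

Segment endpoints: x in {-15, 0, 0, 12.99, 12.99, 20.49}, y in {-55.981, -48.481, -35.49, -20.49, -7.5, 0}
xmin=-15, ymin=-55.981, xmax=20.49, ymax=0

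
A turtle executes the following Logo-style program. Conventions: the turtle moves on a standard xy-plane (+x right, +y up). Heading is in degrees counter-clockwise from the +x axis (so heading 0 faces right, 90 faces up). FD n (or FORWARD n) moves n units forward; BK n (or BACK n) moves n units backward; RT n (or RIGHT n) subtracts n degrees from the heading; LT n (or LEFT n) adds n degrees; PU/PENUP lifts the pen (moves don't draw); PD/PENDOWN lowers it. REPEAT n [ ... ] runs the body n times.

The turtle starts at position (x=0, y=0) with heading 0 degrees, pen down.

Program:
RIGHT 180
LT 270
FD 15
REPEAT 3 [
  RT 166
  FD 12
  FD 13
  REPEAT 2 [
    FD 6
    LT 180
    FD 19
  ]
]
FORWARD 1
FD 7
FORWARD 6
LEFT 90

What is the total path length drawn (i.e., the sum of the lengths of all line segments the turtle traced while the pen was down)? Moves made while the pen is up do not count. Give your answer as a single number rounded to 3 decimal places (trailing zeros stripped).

Answer: 254

Derivation:
Executing turtle program step by step:
Start: pos=(0,0), heading=0, pen down
RT 180: heading 0 -> 180
LT 270: heading 180 -> 90
FD 15: (0,0) -> (0,15) [heading=90, draw]
REPEAT 3 [
  -- iteration 1/3 --
  RT 166: heading 90 -> 284
  FD 12: (0,15) -> (2.903,3.356) [heading=284, draw]
  FD 13: (2.903,3.356) -> (6.048,-9.257) [heading=284, draw]
  REPEAT 2 [
    -- iteration 1/2 --
    FD 6: (6.048,-9.257) -> (7.5,-15.079) [heading=284, draw]
    LT 180: heading 284 -> 104
    FD 19: (7.5,-15.079) -> (2.903,3.356) [heading=104, draw]
    -- iteration 2/2 --
    FD 6: (2.903,3.356) -> (1.452,9.178) [heading=104, draw]
    LT 180: heading 104 -> 284
    FD 19: (1.452,9.178) -> (6.048,-9.257) [heading=284, draw]
  ]
  -- iteration 2/3 --
  RT 166: heading 284 -> 118
  FD 12: (6.048,-9.257) -> (0.414,1.338) [heading=118, draw]
  FD 13: (0.414,1.338) -> (-5.689,12.816) [heading=118, draw]
  REPEAT 2 [
    -- iteration 1/2 --
    FD 6: (-5.689,12.816) -> (-8.506,18.114) [heading=118, draw]
    LT 180: heading 118 -> 298
    FD 19: (-8.506,18.114) -> (0.414,1.338) [heading=298, draw]
    -- iteration 2/2 --
    FD 6: (0.414,1.338) -> (3.231,-3.96) [heading=298, draw]
    LT 180: heading 298 -> 118
    FD 19: (3.231,-3.96) -> (-5.689,12.816) [heading=118, draw]
  ]
  -- iteration 3/3 --
  RT 166: heading 118 -> 312
  FD 12: (-5.689,12.816) -> (2.341,3.899) [heading=312, draw]
  FD 13: (2.341,3.899) -> (11.04,-5.762) [heading=312, draw]
  REPEAT 2 [
    -- iteration 1/2 --
    FD 6: (11.04,-5.762) -> (15.054,-10.221) [heading=312, draw]
    LT 180: heading 312 -> 132
    FD 19: (15.054,-10.221) -> (2.341,3.899) [heading=132, draw]
    -- iteration 2/2 --
    FD 6: (2.341,3.899) -> (-1.674,8.357) [heading=132, draw]
    LT 180: heading 132 -> 312
    FD 19: (-1.674,8.357) -> (11.04,-5.762) [heading=312, draw]
  ]
]
FD 1: (11.04,-5.762) -> (11.709,-6.505) [heading=312, draw]
FD 7: (11.709,-6.505) -> (16.393,-11.707) [heading=312, draw]
FD 6: (16.393,-11.707) -> (20.407,-16.166) [heading=312, draw]
LT 90: heading 312 -> 42
Final: pos=(20.407,-16.166), heading=42, 22 segment(s) drawn

Segment lengths:
  seg 1: (0,0) -> (0,15), length = 15
  seg 2: (0,15) -> (2.903,3.356), length = 12
  seg 3: (2.903,3.356) -> (6.048,-9.257), length = 13
  seg 4: (6.048,-9.257) -> (7.5,-15.079), length = 6
  seg 5: (7.5,-15.079) -> (2.903,3.356), length = 19
  seg 6: (2.903,3.356) -> (1.452,9.178), length = 6
  seg 7: (1.452,9.178) -> (6.048,-9.257), length = 19
  seg 8: (6.048,-9.257) -> (0.414,1.338), length = 12
  seg 9: (0.414,1.338) -> (-5.689,12.816), length = 13
  seg 10: (-5.689,12.816) -> (-8.506,18.114), length = 6
  seg 11: (-8.506,18.114) -> (0.414,1.338), length = 19
  seg 12: (0.414,1.338) -> (3.231,-3.96), length = 6
  seg 13: (3.231,-3.96) -> (-5.689,12.816), length = 19
  seg 14: (-5.689,12.816) -> (2.341,3.899), length = 12
  seg 15: (2.341,3.899) -> (11.04,-5.762), length = 13
  seg 16: (11.04,-5.762) -> (15.054,-10.221), length = 6
  seg 17: (15.054,-10.221) -> (2.341,3.899), length = 19
  seg 18: (2.341,3.899) -> (-1.674,8.357), length = 6
  seg 19: (-1.674,8.357) -> (11.04,-5.762), length = 19
  seg 20: (11.04,-5.762) -> (11.709,-6.505), length = 1
  seg 21: (11.709,-6.505) -> (16.393,-11.707), length = 7
  seg 22: (16.393,-11.707) -> (20.407,-16.166), length = 6
Total = 254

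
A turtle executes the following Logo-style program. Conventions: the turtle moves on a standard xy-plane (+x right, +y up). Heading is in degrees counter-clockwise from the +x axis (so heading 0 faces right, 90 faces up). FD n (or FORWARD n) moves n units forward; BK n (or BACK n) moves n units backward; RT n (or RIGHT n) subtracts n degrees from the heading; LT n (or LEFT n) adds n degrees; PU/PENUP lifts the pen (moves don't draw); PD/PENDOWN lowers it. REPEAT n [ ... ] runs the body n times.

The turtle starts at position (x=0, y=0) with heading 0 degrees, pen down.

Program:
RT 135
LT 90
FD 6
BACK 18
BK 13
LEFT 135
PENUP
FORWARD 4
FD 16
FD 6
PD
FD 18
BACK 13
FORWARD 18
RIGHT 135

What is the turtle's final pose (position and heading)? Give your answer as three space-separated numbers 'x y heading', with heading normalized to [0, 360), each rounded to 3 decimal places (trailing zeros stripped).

Answer: -17.678 66.678 315

Derivation:
Executing turtle program step by step:
Start: pos=(0,0), heading=0, pen down
RT 135: heading 0 -> 225
LT 90: heading 225 -> 315
FD 6: (0,0) -> (4.243,-4.243) [heading=315, draw]
BK 18: (4.243,-4.243) -> (-8.485,8.485) [heading=315, draw]
BK 13: (-8.485,8.485) -> (-17.678,17.678) [heading=315, draw]
LT 135: heading 315 -> 90
PU: pen up
FD 4: (-17.678,17.678) -> (-17.678,21.678) [heading=90, move]
FD 16: (-17.678,21.678) -> (-17.678,37.678) [heading=90, move]
FD 6: (-17.678,37.678) -> (-17.678,43.678) [heading=90, move]
PD: pen down
FD 18: (-17.678,43.678) -> (-17.678,61.678) [heading=90, draw]
BK 13: (-17.678,61.678) -> (-17.678,48.678) [heading=90, draw]
FD 18: (-17.678,48.678) -> (-17.678,66.678) [heading=90, draw]
RT 135: heading 90 -> 315
Final: pos=(-17.678,66.678), heading=315, 6 segment(s) drawn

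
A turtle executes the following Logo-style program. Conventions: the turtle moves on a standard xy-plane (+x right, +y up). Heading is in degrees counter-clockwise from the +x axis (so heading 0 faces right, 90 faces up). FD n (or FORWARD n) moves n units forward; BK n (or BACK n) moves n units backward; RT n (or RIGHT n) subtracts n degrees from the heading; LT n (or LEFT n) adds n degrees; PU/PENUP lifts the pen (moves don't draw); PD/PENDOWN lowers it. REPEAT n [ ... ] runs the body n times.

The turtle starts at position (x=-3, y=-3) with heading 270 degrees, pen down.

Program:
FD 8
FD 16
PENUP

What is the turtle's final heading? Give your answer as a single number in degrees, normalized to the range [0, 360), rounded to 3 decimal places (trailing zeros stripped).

Answer: 270

Derivation:
Executing turtle program step by step:
Start: pos=(-3,-3), heading=270, pen down
FD 8: (-3,-3) -> (-3,-11) [heading=270, draw]
FD 16: (-3,-11) -> (-3,-27) [heading=270, draw]
PU: pen up
Final: pos=(-3,-27), heading=270, 2 segment(s) drawn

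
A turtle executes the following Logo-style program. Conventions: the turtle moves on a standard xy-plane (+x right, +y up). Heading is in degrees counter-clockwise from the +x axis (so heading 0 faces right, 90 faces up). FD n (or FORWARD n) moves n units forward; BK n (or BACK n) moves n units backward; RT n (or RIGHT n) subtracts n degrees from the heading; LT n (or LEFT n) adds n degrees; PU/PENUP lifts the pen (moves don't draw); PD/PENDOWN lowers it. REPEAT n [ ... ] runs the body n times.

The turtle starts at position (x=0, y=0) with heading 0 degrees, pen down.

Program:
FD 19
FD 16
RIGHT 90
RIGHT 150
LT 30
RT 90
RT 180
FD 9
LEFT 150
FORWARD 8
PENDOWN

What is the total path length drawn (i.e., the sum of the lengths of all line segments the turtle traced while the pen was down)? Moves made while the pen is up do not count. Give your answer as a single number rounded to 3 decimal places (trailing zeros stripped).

Executing turtle program step by step:
Start: pos=(0,0), heading=0, pen down
FD 19: (0,0) -> (19,0) [heading=0, draw]
FD 16: (19,0) -> (35,0) [heading=0, draw]
RT 90: heading 0 -> 270
RT 150: heading 270 -> 120
LT 30: heading 120 -> 150
RT 90: heading 150 -> 60
RT 180: heading 60 -> 240
FD 9: (35,0) -> (30.5,-7.794) [heading=240, draw]
LT 150: heading 240 -> 30
FD 8: (30.5,-7.794) -> (37.428,-3.794) [heading=30, draw]
PD: pen down
Final: pos=(37.428,-3.794), heading=30, 4 segment(s) drawn

Segment lengths:
  seg 1: (0,0) -> (19,0), length = 19
  seg 2: (19,0) -> (35,0), length = 16
  seg 3: (35,0) -> (30.5,-7.794), length = 9
  seg 4: (30.5,-7.794) -> (37.428,-3.794), length = 8
Total = 52

Answer: 52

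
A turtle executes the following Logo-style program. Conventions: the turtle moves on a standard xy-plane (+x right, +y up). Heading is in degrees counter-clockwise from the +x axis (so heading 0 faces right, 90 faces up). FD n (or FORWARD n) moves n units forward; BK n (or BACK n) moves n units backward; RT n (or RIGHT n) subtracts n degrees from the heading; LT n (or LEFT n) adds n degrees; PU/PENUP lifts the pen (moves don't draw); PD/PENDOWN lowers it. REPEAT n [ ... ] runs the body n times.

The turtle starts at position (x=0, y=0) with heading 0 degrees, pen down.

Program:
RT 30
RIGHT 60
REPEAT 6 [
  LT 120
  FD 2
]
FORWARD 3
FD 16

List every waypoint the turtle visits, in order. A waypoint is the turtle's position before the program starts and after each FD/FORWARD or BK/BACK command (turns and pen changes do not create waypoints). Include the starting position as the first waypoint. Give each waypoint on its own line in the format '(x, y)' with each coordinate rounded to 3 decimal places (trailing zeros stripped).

Answer: (0, 0)
(1.732, 1)
(0, 2)
(0, 0)
(1.732, 1)
(0, 2)
(0, 0)
(0, -3)
(0, -19)

Derivation:
Executing turtle program step by step:
Start: pos=(0,0), heading=0, pen down
RT 30: heading 0 -> 330
RT 60: heading 330 -> 270
REPEAT 6 [
  -- iteration 1/6 --
  LT 120: heading 270 -> 30
  FD 2: (0,0) -> (1.732,1) [heading=30, draw]
  -- iteration 2/6 --
  LT 120: heading 30 -> 150
  FD 2: (1.732,1) -> (0,2) [heading=150, draw]
  -- iteration 3/6 --
  LT 120: heading 150 -> 270
  FD 2: (0,2) -> (0,0) [heading=270, draw]
  -- iteration 4/6 --
  LT 120: heading 270 -> 30
  FD 2: (0,0) -> (1.732,1) [heading=30, draw]
  -- iteration 5/6 --
  LT 120: heading 30 -> 150
  FD 2: (1.732,1) -> (0,2) [heading=150, draw]
  -- iteration 6/6 --
  LT 120: heading 150 -> 270
  FD 2: (0,2) -> (0,0) [heading=270, draw]
]
FD 3: (0,0) -> (0,-3) [heading=270, draw]
FD 16: (0,-3) -> (0,-19) [heading=270, draw]
Final: pos=(0,-19), heading=270, 8 segment(s) drawn
Waypoints (9 total):
(0, 0)
(1.732, 1)
(0, 2)
(0, 0)
(1.732, 1)
(0, 2)
(0, 0)
(0, -3)
(0, -19)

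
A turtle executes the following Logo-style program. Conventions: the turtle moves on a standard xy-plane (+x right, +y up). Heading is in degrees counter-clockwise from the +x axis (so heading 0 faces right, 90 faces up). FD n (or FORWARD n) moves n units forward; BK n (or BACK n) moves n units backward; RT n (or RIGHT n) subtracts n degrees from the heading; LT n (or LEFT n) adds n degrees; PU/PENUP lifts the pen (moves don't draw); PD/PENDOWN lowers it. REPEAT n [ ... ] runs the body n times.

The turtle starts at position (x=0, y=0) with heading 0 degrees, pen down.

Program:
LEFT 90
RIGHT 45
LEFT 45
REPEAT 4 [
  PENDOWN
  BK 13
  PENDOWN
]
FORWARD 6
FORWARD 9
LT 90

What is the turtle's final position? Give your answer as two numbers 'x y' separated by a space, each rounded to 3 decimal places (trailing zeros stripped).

Executing turtle program step by step:
Start: pos=(0,0), heading=0, pen down
LT 90: heading 0 -> 90
RT 45: heading 90 -> 45
LT 45: heading 45 -> 90
REPEAT 4 [
  -- iteration 1/4 --
  PD: pen down
  BK 13: (0,0) -> (0,-13) [heading=90, draw]
  PD: pen down
  -- iteration 2/4 --
  PD: pen down
  BK 13: (0,-13) -> (0,-26) [heading=90, draw]
  PD: pen down
  -- iteration 3/4 --
  PD: pen down
  BK 13: (0,-26) -> (0,-39) [heading=90, draw]
  PD: pen down
  -- iteration 4/4 --
  PD: pen down
  BK 13: (0,-39) -> (0,-52) [heading=90, draw]
  PD: pen down
]
FD 6: (0,-52) -> (0,-46) [heading=90, draw]
FD 9: (0,-46) -> (0,-37) [heading=90, draw]
LT 90: heading 90 -> 180
Final: pos=(0,-37), heading=180, 6 segment(s) drawn

Answer: 0 -37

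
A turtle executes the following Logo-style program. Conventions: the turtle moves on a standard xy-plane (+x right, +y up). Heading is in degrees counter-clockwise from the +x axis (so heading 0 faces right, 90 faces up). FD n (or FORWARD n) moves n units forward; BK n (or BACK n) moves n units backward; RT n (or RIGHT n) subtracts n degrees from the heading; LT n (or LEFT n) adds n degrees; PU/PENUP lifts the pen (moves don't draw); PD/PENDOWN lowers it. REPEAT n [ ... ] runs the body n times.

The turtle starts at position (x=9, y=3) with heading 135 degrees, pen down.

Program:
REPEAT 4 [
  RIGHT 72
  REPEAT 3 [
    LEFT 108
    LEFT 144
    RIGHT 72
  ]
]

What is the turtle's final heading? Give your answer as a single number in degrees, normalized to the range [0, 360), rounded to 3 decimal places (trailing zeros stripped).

Answer: 207

Derivation:
Executing turtle program step by step:
Start: pos=(9,3), heading=135, pen down
REPEAT 4 [
  -- iteration 1/4 --
  RT 72: heading 135 -> 63
  REPEAT 3 [
    -- iteration 1/3 --
    LT 108: heading 63 -> 171
    LT 144: heading 171 -> 315
    RT 72: heading 315 -> 243
    -- iteration 2/3 --
    LT 108: heading 243 -> 351
    LT 144: heading 351 -> 135
    RT 72: heading 135 -> 63
    -- iteration 3/3 --
    LT 108: heading 63 -> 171
    LT 144: heading 171 -> 315
    RT 72: heading 315 -> 243
  ]
  -- iteration 2/4 --
  RT 72: heading 243 -> 171
  REPEAT 3 [
    -- iteration 1/3 --
    LT 108: heading 171 -> 279
    LT 144: heading 279 -> 63
    RT 72: heading 63 -> 351
    -- iteration 2/3 --
    LT 108: heading 351 -> 99
    LT 144: heading 99 -> 243
    RT 72: heading 243 -> 171
    -- iteration 3/3 --
    LT 108: heading 171 -> 279
    LT 144: heading 279 -> 63
    RT 72: heading 63 -> 351
  ]
  -- iteration 3/4 --
  RT 72: heading 351 -> 279
  REPEAT 3 [
    -- iteration 1/3 --
    LT 108: heading 279 -> 27
    LT 144: heading 27 -> 171
    RT 72: heading 171 -> 99
    -- iteration 2/3 --
    LT 108: heading 99 -> 207
    LT 144: heading 207 -> 351
    RT 72: heading 351 -> 279
    -- iteration 3/3 --
    LT 108: heading 279 -> 27
    LT 144: heading 27 -> 171
    RT 72: heading 171 -> 99
  ]
  -- iteration 4/4 --
  RT 72: heading 99 -> 27
  REPEAT 3 [
    -- iteration 1/3 --
    LT 108: heading 27 -> 135
    LT 144: heading 135 -> 279
    RT 72: heading 279 -> 207
    -- iteration 2/3 --
    LT 108: heading 207 -> 315
    LT 144: heading 315 -> 99
    RT 72: heading 99 -> 27
    -- iteration 3/3 --
    LT 108: heading 27 -> 135
    LT 144: heading 135 -> 279
    RT 72: heading 279 -> 207
  ]
]
Final: pos=(9,3), heading=207, 0 segment(s) drawn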